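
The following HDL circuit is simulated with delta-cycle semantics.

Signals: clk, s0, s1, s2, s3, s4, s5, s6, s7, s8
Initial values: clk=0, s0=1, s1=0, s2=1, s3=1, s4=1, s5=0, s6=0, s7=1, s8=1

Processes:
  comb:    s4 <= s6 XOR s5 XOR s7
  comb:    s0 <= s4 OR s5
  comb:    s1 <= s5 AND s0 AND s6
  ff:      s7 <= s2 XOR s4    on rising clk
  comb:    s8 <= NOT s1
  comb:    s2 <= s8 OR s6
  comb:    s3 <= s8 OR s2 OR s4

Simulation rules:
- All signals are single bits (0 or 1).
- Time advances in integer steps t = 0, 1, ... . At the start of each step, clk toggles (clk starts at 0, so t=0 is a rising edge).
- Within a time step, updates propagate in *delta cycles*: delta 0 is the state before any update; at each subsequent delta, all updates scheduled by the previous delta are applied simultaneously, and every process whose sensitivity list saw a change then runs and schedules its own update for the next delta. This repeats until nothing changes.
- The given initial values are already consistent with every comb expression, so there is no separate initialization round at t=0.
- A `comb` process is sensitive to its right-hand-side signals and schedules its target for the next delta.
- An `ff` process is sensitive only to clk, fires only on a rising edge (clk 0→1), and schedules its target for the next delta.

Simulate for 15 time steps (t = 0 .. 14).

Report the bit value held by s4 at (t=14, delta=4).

1

t=0 Δ0: s4=1 s6=0 s5=0 s3=1 s2=1 s7=1 s1=0 s8=1 clk=0 s0=1
  Δ1: clk:0→1
  Δ2: s7:1→0
  Δ3: s4:1→0
  Δ4: s0:1→0
  (4Δ to stable)
t=1 Δ0: s4=0 s6=0 s5=0 s3=1 s2=1 s7=0 s1=0 s8=1 clk=1 s0=0
  Δ1: clk:1→0
  (1Δ to stable)
t=2 Δ0: s4=0 s6=0 s5=0 s3=1 s2=1 s7=0 s1=0 s8=1 clk=0 s0=0
  Δ1: clk:0→1
  Δ2: s7:0→1
  Δ3: s4:0→1
  Δ4: s0:0→1
  (4Δ to stable)
t=3 Δ0: s4=1 s6=0 s5=0 s3=1 s2=1 s7=1 s1=0 s8=1 clk=1 s0=1
  Δ1: clk:1→0
  (1Δ to stable)
t=4 Δ0: s4=1 s6=0 s5=0 s3=1 s2=1 s7=1 s1=0 s8=1 clk=0 s0=1
  Δ1: clk:0→1
  Δ2: s7:1→0
  Δ3: s4:1→0
  Δ4: s0:1→0
  (4Δ to stable)
t=5 Δ0: s4=0 s6=0 s5=0 s3=1 s2=1 s7=0 s1=0 s8=1 clk=1 s0=0
  Δ1: clk:1→0
  (1Δ to stable)
t=6 Δ0: s4=0 s6=0 s5=0 s3=1 s2=1 s7=0 s1=0 s8=1 clk=0 s0=0
  Δ1: clk:0→1
  Δ2: s7:0→1
  Δ3: s4:0→1
  Δ4: s0:0→1
  (4Δ to stable)
t=7 Δ0: s4=1 s6=0 s5=0 s3=1 s2=1 s7=1 s1=0 s8=1 clk=1 s0=1
  Δ1: clk:1→0
  (1Δ to stable)
t=8 Δ0: s4=1 s6=0 s5=0 s3=1 s2=1 s7=1 s1=0 s8=1 clk=0 s0=1
  Δ1: clk:0→1
  Δ2: s7:1→0
  Δ3: s4:1→0
  Δ4: s0:1→0
  (4Δ to stable)
t=9 Δ0: s4=0 s6=0 s5=0 s3=1 s2=1 s7=0 s1=0 s8=1 clk=1 s0=0
  Δ1: clk:1→0
  (1Δ to stable)
t=10 Δ0: s4=0 s6=0 s5=0 s3=1 s2=1 s7=0 s1=0 s8=1 clk=0 s0=0
  Δ1: clk:0→1
  Δ2: s7:0→1
  Δ3: s4:0→1
  Δ4: s0:0→1
  (4Δ to stable)
t=11 Δ0: s4=1 s6=0 s5=0 s3=1 s2=1 s7=1 s1=0 s8=1 clk=1 s0=1
  Δ1: clk:1→0
  (1Δ to stable)
t=12 Δ0: s4=1 s6=0 s5=0 s3=1 s2=1 s7=1 s1=0 s8=1 clk=0 s0=1
  Δ1: clk:0→1
  Δ2: s7:1→0
  Δ3: s4:1→0
  Δ4: s0:1→0
  (4Δ to stable)
t=13 Δ0: s4=0 s6=0 s5=0 s3=1 s2=1 s7=0 s1=0 s8=1 clk=1 s0=0
  Δ1: clk:1→0
  (1Δ to stable)
t=14 Δ0: s4=0 s6=0 s5=0 s3=1 s2=1 s7=0 s1=0 s8=1 clk=0 s0=0
  Δ1: clk:0→1
  Δ2: s7:0→1
  Δ3: s4:0→1
  Δ4: s0:0→1
  (4Δ to stable)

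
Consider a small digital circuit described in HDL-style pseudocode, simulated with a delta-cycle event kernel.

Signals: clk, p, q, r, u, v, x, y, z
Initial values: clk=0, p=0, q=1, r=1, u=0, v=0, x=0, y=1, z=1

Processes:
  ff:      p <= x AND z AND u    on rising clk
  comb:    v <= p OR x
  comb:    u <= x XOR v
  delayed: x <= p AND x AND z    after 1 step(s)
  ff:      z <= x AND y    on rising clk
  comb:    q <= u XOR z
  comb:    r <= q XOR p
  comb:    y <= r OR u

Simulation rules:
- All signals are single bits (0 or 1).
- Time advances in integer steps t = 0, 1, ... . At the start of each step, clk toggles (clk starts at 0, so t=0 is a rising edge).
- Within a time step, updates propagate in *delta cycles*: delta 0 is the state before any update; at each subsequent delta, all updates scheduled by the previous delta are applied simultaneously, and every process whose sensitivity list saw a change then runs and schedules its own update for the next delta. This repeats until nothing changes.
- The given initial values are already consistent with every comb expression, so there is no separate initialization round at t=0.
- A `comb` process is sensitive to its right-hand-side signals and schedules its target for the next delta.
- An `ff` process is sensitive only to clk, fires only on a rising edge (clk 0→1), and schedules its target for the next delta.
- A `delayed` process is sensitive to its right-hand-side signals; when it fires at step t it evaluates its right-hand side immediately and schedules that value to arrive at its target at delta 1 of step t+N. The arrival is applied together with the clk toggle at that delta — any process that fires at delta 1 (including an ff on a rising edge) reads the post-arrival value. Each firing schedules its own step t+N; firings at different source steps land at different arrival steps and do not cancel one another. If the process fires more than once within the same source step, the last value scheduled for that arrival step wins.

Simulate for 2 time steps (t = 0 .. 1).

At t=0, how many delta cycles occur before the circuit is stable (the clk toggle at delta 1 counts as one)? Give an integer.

t0.Δ0 x=0 v=0 q=1 p=0 z=1 clk=0 y=1 u=0 r=1
t0.Δ1 x=0 v=0 q=1 p=0 z=1 clk=1 y=1 u=0 r=1
t0.Δ2 x=0 v=0 q=1 p=0 z=0 clk=1 y=1 u=0 r=1
t0.Δ3 x=0 v=0 q=0 p=0 z=0 clk=1 y=1 u=0 r=1
t0.Δ4 x=0 v=0 q=0 p=0 z=0 clk=1 y=1 u=0 r=0
t0.Δ5 x=0 v=0 q=0 p=0 z=0 clk=1 y=0 u=0 r=0
t1.Δ0 x=0 v=0 q=0 p=0 z=0 clk=1 y=0 u=0 r=0
t1.Δ1 x=0 v=0 q=0 p=0 z=0 clk=0 y=0 u=0 r=0

5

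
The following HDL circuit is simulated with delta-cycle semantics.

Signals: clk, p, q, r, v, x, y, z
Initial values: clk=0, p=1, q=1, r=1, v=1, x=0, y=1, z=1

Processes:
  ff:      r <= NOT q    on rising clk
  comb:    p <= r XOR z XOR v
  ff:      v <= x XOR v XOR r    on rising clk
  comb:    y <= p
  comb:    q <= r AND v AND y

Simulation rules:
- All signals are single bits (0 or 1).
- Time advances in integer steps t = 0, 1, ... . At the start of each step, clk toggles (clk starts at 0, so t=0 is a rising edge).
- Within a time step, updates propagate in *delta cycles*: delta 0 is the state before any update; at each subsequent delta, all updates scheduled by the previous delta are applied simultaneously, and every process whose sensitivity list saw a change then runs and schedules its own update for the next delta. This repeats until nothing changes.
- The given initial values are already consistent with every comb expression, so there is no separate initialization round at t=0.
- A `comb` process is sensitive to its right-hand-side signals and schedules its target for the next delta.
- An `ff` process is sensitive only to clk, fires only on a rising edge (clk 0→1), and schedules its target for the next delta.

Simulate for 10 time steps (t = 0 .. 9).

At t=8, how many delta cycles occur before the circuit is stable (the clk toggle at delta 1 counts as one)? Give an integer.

4

t0.Δ0 y=1 q=1 x=0 p=1 v=1 r=1 clk=0 z=1
t0.Δ1 y=1 q=1 x=0 p=1 v=1 r=1 clk=1 z=1
t0.Δ2 y=1 q=1 x=0 p=1 v=0 r=0 clk=1 z=1
t0.Δ3 y=1 q=0 x=0 p=1 v=0 r=0 clk=1 z=1
t1.Δ0 y=1 q=0 x=0 p=1 v=0 r=0 clk=1 z=1
t1.Δ1 y=1 q=0 x=0 p=1 v=0 r=0 clk=0 z=1
t2.Δ0 y=1 q=0 x=0 p=1 v=0 r=0 clk=0 z=1
t2.Δ1 y=1 q=0 x=0 p=1 v=0 r=0 clk=1 z=1
t2.Δ2 y=1 q=0 x=0 p=1 v=0 r=1 clk=1 z=1
t2.Δ3 y=1 q=0 x=0 p=0 v=0 r=1 clk=1 z=1
t2.Δ4 y=0 q=0 x=0 p=0 v=0 r=1 clk=1 z=1
t3.Δ0 y=0 q=0 x=0 p=0 v=0 r=1 clk=1 z=1
t3.Δ1 y=0 q=0 x=0 p=0 v=0 r=1 clk=0 z=1
t4.Δ0 y=0 q=0 x=0 p=0 v=0 r=1 clk=0 z=1
t4.Δ1 y=0 q=0 x=0 p=0 v=0 r=1 clk=1 z=1
t4.Δ2 y=0 q=0 x=0 p=0 v=1 r=1 clk=1 z=1
t4.Δ3 y=0 q=0 x=0 p=1 v=1 r=1 clk=1 z=1
t4.Δ4 y=1 q=0 x=0 p=1 v=1 r=1 clk=1 z=1
t4.Δ5 y=1 q=1 x=0 p=1 v=1 r=1 clk=1 z=1
t5.Δ0 y=1 q=1 x=0 p=1 v=1 r=1 clk=1 z=1
t5.Δ1 y=1 q=1 x=0 p=1 v=1 r=1 clk=0 z=1
t6.Δ0 y=1 q=1 x=0 p=1 v=1 r=1 clk=0 z=1
t6.Δ1 y=1 q=1 x=0 p=1 v=1 r=1 clk=1 z=1
t6.Δ2 y=1 q=1 x=0 p=1 v=0 r=0 clk=1 z=1
t6.Δ3 y=1 q=0 x=0 p=1 v=0 r=0 clk=1 z=1
t7.Δ0 y=1 q=0 x=0 p=1 v=0 r=0 clk=1 z=1
t7.Δ1 y=1 q=0 x=0 p=1 v=0 r=0 clk=0 z=1
t8.Δ0 y=1 q=0 x=0 p=1 v=0 r=0 clk=0 z=1
t8.Δ1 y=1 q=0 x=0 p=1 v=0 r=0 clk=1 z=1
t8.Δ2 y=1 q=0 x=0 p=1 v=0 r=1 clk=1 z=1
t8.Δ3 y=1 q=0 x=0 p=0 v=0 r=1 clk=1 z=1
t8.Δ4 y=0 q=0 x=0 p=0 v=0 r=1 clk=1 z=1
t9.Δ0 y=0 q=0 x=0 p=0 v=0 r=1 clk=1 z=1
t9.Δ1 y=0 q=0 x=0 p=0 v=0 r=1 clk=0 z=1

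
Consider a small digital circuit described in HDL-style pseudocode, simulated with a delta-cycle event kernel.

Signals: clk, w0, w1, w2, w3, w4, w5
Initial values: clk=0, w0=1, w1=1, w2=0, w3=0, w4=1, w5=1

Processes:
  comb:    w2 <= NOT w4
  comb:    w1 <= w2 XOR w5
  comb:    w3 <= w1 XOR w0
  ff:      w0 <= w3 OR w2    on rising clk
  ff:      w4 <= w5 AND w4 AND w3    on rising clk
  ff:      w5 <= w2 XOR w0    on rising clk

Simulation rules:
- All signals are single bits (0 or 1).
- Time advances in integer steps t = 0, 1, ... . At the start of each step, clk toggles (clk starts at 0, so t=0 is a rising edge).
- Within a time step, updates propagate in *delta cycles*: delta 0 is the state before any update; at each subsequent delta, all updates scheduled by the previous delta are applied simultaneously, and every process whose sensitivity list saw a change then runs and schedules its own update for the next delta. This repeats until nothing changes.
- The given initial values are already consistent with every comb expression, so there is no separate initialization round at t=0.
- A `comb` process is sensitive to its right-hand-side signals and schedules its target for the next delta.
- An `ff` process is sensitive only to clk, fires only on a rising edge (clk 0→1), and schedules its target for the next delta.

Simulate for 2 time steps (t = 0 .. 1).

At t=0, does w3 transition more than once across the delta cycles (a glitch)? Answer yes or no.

yes

t0.Δ0 w3=0 clk=0 w5=1 w1=1 w4=1 w0=1 w2=0
t0.Δ1 w3=0 clk=1 w5=1 w1=1 w4=1 w0=1 w2=0
t0.Δ2 w3=0 clk=1 w5=1 w1=1 w4=0 w0=0 w2=0
t0.Δ3 w3=1 clk=1 w5=1 w1=1 w4=0 w0=0 w2=1
t0.Δ4 w3=1 clk=1 w5=1 w1=0 w4=0 w0=0 w2=1
t0.Δ5 w3=0 clk=1 w5=1 w1=0 w4=0 w0=0 w2=1
t1.Δ0 w3=0 clk=1 w5=1 w1=0 w4=0 w0=0 w2=1
t1.Δ1 w3=0 clk=0 w5=1 w1=0 w4=0 w0=0 w2=1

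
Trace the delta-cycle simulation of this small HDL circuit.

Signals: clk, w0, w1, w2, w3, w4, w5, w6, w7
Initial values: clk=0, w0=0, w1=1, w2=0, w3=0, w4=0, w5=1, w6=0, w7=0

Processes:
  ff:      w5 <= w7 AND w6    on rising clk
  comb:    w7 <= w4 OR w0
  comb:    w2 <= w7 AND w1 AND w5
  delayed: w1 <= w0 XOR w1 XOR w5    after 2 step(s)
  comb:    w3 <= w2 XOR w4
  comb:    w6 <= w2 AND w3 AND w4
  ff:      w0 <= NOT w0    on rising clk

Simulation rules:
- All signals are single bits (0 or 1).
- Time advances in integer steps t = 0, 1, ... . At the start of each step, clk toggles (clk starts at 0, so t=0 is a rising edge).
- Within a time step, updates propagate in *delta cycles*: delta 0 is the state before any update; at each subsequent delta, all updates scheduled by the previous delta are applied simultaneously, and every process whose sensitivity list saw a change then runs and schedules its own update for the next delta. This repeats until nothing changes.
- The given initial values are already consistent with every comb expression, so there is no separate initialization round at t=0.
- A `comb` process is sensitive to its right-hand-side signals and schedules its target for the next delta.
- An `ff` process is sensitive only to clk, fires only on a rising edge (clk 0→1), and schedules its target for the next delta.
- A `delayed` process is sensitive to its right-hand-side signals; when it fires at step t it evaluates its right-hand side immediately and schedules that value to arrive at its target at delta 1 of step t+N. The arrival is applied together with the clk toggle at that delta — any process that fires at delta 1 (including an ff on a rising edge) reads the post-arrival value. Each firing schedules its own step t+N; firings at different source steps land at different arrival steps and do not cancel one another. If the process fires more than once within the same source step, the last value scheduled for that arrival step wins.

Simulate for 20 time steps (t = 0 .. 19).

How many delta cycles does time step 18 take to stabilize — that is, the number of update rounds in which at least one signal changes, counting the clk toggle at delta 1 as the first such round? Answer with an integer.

t0.Δ0 w0=0 w1=1 w6=0 w2=0 clk=0 w5=1 w4=0 w7=0 w3=0
t0.Δ1 w0=0 w1=1 w6=0 w2=0 clk=1 w5=1 w4=0 w7=0 w3=0
t0.Δ2 w0=1 w1=1 w6=0 w2=0 clk=1 w5=0 w4=0 w7=0 w3=0
t0.Δ3 w0=1 w1=1 w6=0 w2=0 clk=1 w5=0 w4=0 w7=1 w3=0
t1.Δ0 w0=1 w1=1 w6=0 w2=0 clk=1 w5=0 w4=0 w7=1 w3=0
t1.Δ1 w0=1 w1=1 w6=0 w2=0 clk=0 w5=0 w4=0 w7=1 w3=0
t2.Δ0 w0=1 w1=1 w6=0 w2=0 clk=0 w5=0 w4=0 w7=1 w3=0
t2.Δ1 w0=1 w1=0 w6=0 w2=0 clk=1 w5=0 w4=0 w7=1 w3=0
t2.Δ2 w0=0 w1=0 w6=0 w2=0 clk=1 w5=0 w4=0 w7=1 w3=0
t2.Δ3 w0=0 w1=0 w6=0 w2=0 clk=1 w5=0 w4=0 w7=0 w3=0
t3.Δ0 w0=0 w1=0 w6=0 w2=0 clk=1 w5=0 w4=0 w7=0 w3=0
t3.Δ1 w0=0 w1=0 w6=0 w2=0 clk=0 w5=0 w4=0 w7=0 w3=0
t4.Δ0 w0=0 w1=0 w6=0 w2=0 clk=0 w5=0 w4=0 w7=0 w3=0
t4.Δ1 w0=0 w1=0 w6=0 w2=0 clk=1 w5=0 w4=0 w7=0 w3=0
t4.Δ2 w0=1 w1=0 w6=0 w2=0 clk=1 w5=0 w4=0 w7=0 w3=0
t4.Δ3 w0=1 w1=0 w6=0 w2=0 clk=1 w5=0 w4=0 w7=1 w3=0
t5.Δ0 w0=1 w1=0 w6=0 w2=0 clk=1 w5=0 w4=0 w7=1 w3=0
t5.Δ1 w0=1 w1=0 w6=0 w2=0 clk=0 w5=0 w4=0 w7=1 w3=0
t6.Δ0 w0=1 w1=0 w6=0 w2=0 clk=0 w5=0 w4=0 w7=1 w3=0
t6.Δ1 w0=1 w1=1 w6=0 w2=0 clk=1 w5=0 w4=0 w7=1 w3=0
t6.Δ2 w0=0 w1=1 w6=0 w2=0 clk=1 w5=0 w4=0 w7=1 w3=0
t6.Δ3 w0=0 w1=1 w6=0 w2=0 clk=1 w5=0 w4=0 w7=0 w3=0
t7.Δ0 w0=0 w1=1 w6=0 w2=0 clk=1 w5=0 w4=0 w7=0 w3=0
t7.Δ1 w0=0 w1=1 w6=0 w2=0 clk=0 w5=0 w4=0 w7=0 w3=0
t8.Δ0 w0=0 w1=1 w6=0 w2=0 clk=0 w5=0 w4=0 w7=0 w3=0
t8.Δ1 w0=0 w1=1 w6=0 w2=0 clk=1 w5=0 w4=0 w7=0 w3=0
t8.Δ2 w0=1 w1=1 w6=0 w2=0 clk=1 w5=0 w4=0 w7=0 w3=0
t8.Δ3 w0=1 w1=1 w6=0 w2=0 clk=1 w5=0 w4=0 w7=1 w3=0
t9.Δ0 w0=1 w1=1 w6=0 w2=0 clk=1 w5=0 w4=0 w7=1 w3=0
t9.Δ1 w0=1 w1=1 w6=0 w2=0 clk=0 w5=0 w4=0 w7=1 w3=0
t10.Δ0 w0=1 w1=1 w6=0 w2=0 clk=0 w5=0 w4=0 w7=1 w3=0
t10.Δ1 w0=1 w1=0 w6=0 w2=0 clk=1 w5=0 w4=0 w7=1 w3=0
t10.Δ2 w0=0 w1=0 w6=0 w2=0 clk=1 w5=0 w4=0 w7=1 w3=0
t10.Δ3 w0=0 w1=0 w6=0 w2=0 clk=1 w5=0 w4=0 w7=0 w3=0
t11.Δ0 w0=0 w1=0 w6=0 w2=0 clk=1 w5=0 w4=0 w7=0 w3=0
t11.Δ1 w0=0 w1=0 w6=0 w2=0 clk=0 w5=0 w4=0 w7=0 w3=0
t12.Δ0 w0=0 w1=0 w6=0 w2=0 clk=0 w5=0 w4=0 w7=0 w3=0
t12.Δ1 w0=0 w1=0 w6=0 w2=0 clk=1 w5=0 w4=0 w7=0 w3=0
t12.Δ2 w0=1 w1=0 w6=0 w2=0 clk=1 w5=0 w4=0 w7=0 w3=0
t12.Δ3 w0=1 w1=0 w6=0 w2=0 clk=1 w5=0 w4=0 w7=1 w3=0
t13.Δ0 w0=1 w1=0 w6=0 w2=0 clk=1 w5=0 w4=0 w7=1 w3=0
t13.Δ1 w0=1 w1=0 w6=0 w2=0 clk=0 w5=0 w4=0 w7=1 w3=0
t14.Δ0 w0=1 w1=0 w6=0 w2=0 clk=0 w5=0 w4=0 w7=1 w3=0
t14.Δ1 w0=1 w1=1 w6=0 w2=0 clk=1 w5=0 w4=0 w7=1 w3=0
t14.Δ2 w0=0 w1=1 w6=0 w2=0 clk=1 w5=0 w4=0 w7=1 w3=0
t14.Δ3 w0=0 w1=1 w6=0 w2=0 clk=1 w5=0 w4=0 w7=0 w3=0
t15.Δ0 w0=0 w1=1 w6=0 w2=0 clk=1 w5=0 w4=0 w7=0 w3=0
t15.Δ1 w0=0 w1=1 w6=0 w2=0 clk=0 w5=0 w4=0 w7=0 w3=0
t16.Δ0 w0=0 w1=1 w6=0 w2=0 clk=0 w5=0 w4=0 w7=0 w3=0
t16.Δ1 w0=0 w1=1 w6=0 w2=0 clk=1 w5=0 w4=0 w7=0 w3=0
t16.Δ2 w0=1 w1=1 w6=0 w2=0 clk=1 w5=0 w4=0 w7=0 w3=0
t16.Δ3 w0=1 w1=1 w6=0 w2=0 clk=1 w5=0 w4=0 w7=1 w3=0
t17.Δ0 w0=1 w1=1 w6=0 w2=0 clk=1 w5=0 w4=0 w7=1 w3=0
t17.Δ1 w0=1 w1=1 w6=0 w2=0 clk=0 w5=0 w4=0 w7=1 w3=0
t18.Δ0 w0=1 w1=1 w6=0 w2=0 clk=0 w5=0 w4=0 w7=1 w3=0
t18.Δ1 w0=1 w1=0 w6=0 w2=0 clk=1 w5=0 w4=0 w7=1 w3=0
t18.Δ2 w0=0 w1=0 w6=0 w2=0 clk=1 w5=0 w4=0 w7=1 w3=0
t18.Δ3 w0=0 w1=0 w6=0 w2=0 clk=1 w5=0 w4=0 w7=0 w3=0
t19.Δ0 w0=0 w1=0 w6=0 w2=0 clk=1 w5=0 w4=0 w7=0 w3=0
t19.Δ1 w0=0 w1=0 w6=0 w2=0 clk=0 w5=0 w4=0 w7=0 w3=0

3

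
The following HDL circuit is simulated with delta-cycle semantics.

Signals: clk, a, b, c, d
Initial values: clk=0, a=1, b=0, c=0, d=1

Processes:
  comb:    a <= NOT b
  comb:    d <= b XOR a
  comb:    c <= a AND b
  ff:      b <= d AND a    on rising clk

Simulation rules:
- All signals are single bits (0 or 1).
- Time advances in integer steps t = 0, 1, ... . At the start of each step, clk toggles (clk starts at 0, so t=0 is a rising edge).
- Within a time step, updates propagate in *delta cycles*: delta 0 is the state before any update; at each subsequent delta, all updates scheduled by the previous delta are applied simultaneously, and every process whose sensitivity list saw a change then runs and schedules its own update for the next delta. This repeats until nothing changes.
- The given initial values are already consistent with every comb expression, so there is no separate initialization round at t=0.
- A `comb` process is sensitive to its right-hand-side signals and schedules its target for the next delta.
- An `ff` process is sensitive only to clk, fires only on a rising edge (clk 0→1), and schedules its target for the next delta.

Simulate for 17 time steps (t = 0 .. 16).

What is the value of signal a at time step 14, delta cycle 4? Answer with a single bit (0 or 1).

1

t=0 Δ0: c=0 a=1 clk=0 d=1 b=0
  Δ1: clk:0→1
  Δ2: b:0→1
  Δ3: c:0→1, a:1→0, d:1→0
  Δ4: c:1→0, d:0→1
  (4Δ to stable)
t=1 Δ0: c=0 a=0 clk=1 d=1 b=1
  Δ1: clk:1→0
  (1Δ to stable)
t=2 Δ0: c=0 a=0 clk=0 d=1 b=1
  Δ1: clk:0→1
  Δ2: b:1→0
  Δ3: a:0→1, d:1→0
  Δ4: d:0→1
  (4Δ to stable)
t=3 Δ0: c=0 a=1 clk=1 d=1 b=0
  Δ1: clk:1→0
  (1Δ to stable)
t=4 Δ0: c=0 a=1 clk=0 d=1 b=0
  Δ1: clk:0→1
  Δ2: b:0→1
  Δ3: c:0→1, a:1→0, d:1→0
  Δ4: c:1→0, d:0→1
  (4Δ to stable)
t=5 Δ0: c=0 a=0 clk=1 d=1 b=1
  Δ1: clk:1→0
  (1Δ to stable)
t=6 Δ0: c=0 a=0 clk=0 d=1 b=1
  Δ1: clk:0→1
  Δ2: b:1→0
  Δ3: a:0→1, d:1→0
  Δ4: d:0→1
  (4Δ to stable)
t=7 Δ0: c=0 a=1 clk=1 d=1 b=0
  Δ1: clk:1→0
  (1Δ to stable)
t=8 Δ0: c=0 a=1 clk=0 d=1 b=0
  Δ1: clk:0→1
  Δ2: b:0→1
  Δ3: c:0→1, a:1→0, d:1→0
  Δ4: c:1→0, d:0→1
  (4Δ to stable)
t=9 Δ0: c=0 a=0 clk=1 d=1 b=1
  Δ1: clk:1→0
  (1Δ to stable)
t=10 Δ0: c=0 a=0 clk=0 d=1 b=1
  Δ1: clk:0→1
  Δ2: b:1→0
  Δ3: a:0→1, d:1→0
  Δ4: d:0→1
  (4Δ to stable)
t=11 Δ0: c=0 a=1 clk=1 d=1 b=0
  Δ1: clk:1→0
  (1Δ to stable)
t=12 Δ0: c=0 a=1 clk=0 d=1 b=0
  Δ1: clk:0→1
  Δ2: b:0→1
  Δ3: c:0→1, a:1→0, d:1→0
  Δ4: c:1→0, d:0→1
  (4Δ to stable)
t=13 Δ0: c=0 a=0 clk=1 d=1 b=1
  Δ1: clk:1→0
  (1Δ to stable)
t=14 Δ0: c=0 a=0 clk=0 d=1 b=1
  Δ1: clk:0→1
  Δ2: b:1→0
  Δ3: a:0→1, d:1→0
  Δ4: d:0→1
  (4Δ to stable)
t=15 Δ0: c=0 a=1 clk=1 d=1 b=0
  Δ1: clk:1→0
  (1Δ to stable)
t=16 Δ0: c=0 a=1 clk=0 d=1 b=0
  Δ1: clk:0→1
  Δ2: b:0→1
  Δ3: c:0→1, a:1→0, d:1→0
  Δ4: c:1→0, d:0→1
  (4Δ to stable)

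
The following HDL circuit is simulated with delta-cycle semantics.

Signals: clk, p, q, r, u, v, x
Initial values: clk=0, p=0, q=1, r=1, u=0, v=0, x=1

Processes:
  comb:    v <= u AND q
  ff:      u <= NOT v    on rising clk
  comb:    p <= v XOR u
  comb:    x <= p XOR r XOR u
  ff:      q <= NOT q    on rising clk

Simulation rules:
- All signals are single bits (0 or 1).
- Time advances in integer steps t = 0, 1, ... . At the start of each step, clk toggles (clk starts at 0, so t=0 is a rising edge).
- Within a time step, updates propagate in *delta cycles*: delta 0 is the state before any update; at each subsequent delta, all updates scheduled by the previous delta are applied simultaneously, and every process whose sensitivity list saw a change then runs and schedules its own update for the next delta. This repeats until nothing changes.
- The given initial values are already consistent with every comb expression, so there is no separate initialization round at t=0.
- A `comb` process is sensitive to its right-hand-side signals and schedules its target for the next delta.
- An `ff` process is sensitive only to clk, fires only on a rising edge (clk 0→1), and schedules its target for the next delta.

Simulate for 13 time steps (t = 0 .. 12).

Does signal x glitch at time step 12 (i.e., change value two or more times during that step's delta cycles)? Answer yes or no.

yes

t=0 Δ0: r=1 u=0 x=1 clk=0 v=0 q=1 p=0
  Δ1: clk:0→1
  Δ2: u:0→1, q:1→0
  Δ3: x:1→0, p:0→1
  Δ4: x:0→1
  (4Δ to stable)
t=1 Δ0: r=1 u=1 x=1 clk=1 v=0 q=0 p=1
  Δ1: clk:1→0
  (1Δ to stable)
t=2 Δ0: r=1 u=1 x=1 clk=0 v=0 q=0 p=1
  Δ1: clk:0→1
  Δ2: q:0→1
  Δ3: v:0→1
  Δ4: p:1→0
  Δ5: x:1→0
  (5Δ to stable)
t=3 Δ0: r=1 u=1 x=0 clk=1 v=1 q=1 p=0
  Δ1: clk:1→0
  (1Δ to stable)
t=4 Δ0: r=1 u=1 x=0 clk=0 v=1 q=1 p=0
  Δ1: clk:0→1
  Δ2: u:1→0, q:1→0
  Δ3: x:0→1, v:1→0, p:0→1
  Δ4: x:1→0, p:1→0
  Δ5: x:0→1
  (5Δ to stable)
t=5 Δ0: r=1 u=0 x=1 clk=1 v=0 q=0 p=0
  Δ1: clk:1→0
  (1Δ to stable)
t=6 Δ0: r=1 u=0 x=1 clk=0 v=0 q=0 p=0
  Δ1: clk:0→1
  Δ2: u:0→1, q:0→1
  Δ3: x:1→0, v:0→1, p:0→1
  Δ4: x:0→1, p:1→0
  Δ5: x:1→0
  (5Δ to stable)
t=7 Δ0: r=1 u=1 x=0 clk=1 v=1 q=1 p=0
  Δ1: clk:1→0
  (1Δ to stable)
t=8 Δ0: r=1 u=1 x=0 clk=0 v=1 q=1 p=0
  Δ1: clk:0→1
  Δ2: u:1→0, q:1→0
  Δ3: x:0→1, v:1→0, p:0→1
  Δ4: x:1→0, p:1→0
  Δ5: x:0→1
  (5Δ to stable)
t=9 Δ0: r=1 u=0 x=1 clk=1 v=0 q=0 p=0
  Δ1: clk:1→0
  (1Δ to stable)
t=10 Δ0: r=1 u=0 x=1 clk=0 v=0 q=0 p=0
  Δ1: clk:0→1
  Δ2: u:0→1, q:0→1
  Δ3: x:1→0, v:0→1, p:0→1
  Δ4: x:0→1, p:1→0
  Δ5: x:1→0
  (5Δ to stable)
t=11 Δ0: r=1 u=1 x=0 clk=1 v=1 q=1 p=0
  Δ1: clk:1→0
  (1Δ to stable)
t=12 Δ0: r=1 u=1 x=0 clk=0 v=1 q=1 p=0
  Δ1: clk:0→1
  Δ2: u:1→0, q:1→0
  Δ3: x:0→1, v:1→0, p:0→1
  Δ4: x:1→0, p:1→0
  Δ5: x:0→1
  (5Δ to stable)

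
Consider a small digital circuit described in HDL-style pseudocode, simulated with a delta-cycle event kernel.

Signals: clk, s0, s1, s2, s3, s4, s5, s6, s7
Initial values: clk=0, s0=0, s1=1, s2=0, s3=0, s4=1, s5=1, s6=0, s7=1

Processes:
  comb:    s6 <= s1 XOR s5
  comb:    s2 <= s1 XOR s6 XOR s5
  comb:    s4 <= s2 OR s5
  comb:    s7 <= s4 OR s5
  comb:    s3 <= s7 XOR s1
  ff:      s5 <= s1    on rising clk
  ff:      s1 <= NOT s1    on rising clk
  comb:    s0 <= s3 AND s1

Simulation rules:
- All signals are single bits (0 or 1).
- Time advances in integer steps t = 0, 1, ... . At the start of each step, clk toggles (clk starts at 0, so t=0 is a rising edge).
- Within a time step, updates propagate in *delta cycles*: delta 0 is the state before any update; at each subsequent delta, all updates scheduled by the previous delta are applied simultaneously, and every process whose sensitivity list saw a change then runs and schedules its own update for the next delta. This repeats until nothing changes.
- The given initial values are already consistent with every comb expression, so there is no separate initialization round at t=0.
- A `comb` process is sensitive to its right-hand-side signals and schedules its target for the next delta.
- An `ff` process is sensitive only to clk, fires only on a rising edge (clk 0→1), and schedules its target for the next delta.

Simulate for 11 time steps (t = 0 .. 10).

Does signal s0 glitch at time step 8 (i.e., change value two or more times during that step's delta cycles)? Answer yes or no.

no

t=0 Δ0: s6=0 s3=0 s0=0 clk=0 s7=1 s1=1 s5=1 s4=1 s2=0
  Δ1: clk:0→1
  Δ2: s1:1→0
  Δ3: s6:0→1, s3:0→1, s2:0→1
  Δ4: s2:1→0
  (4Δ to stable)
t=1 Δ0: s6=1 s3=1 s0=0 clk=1 s7=1 s1=0 s5=1 s4=1 s2=0
  Δ1: clk:1→0
  (1Δ to stable)
t=2 Δ0: s6=1 s3=1 s0=0 clk=0 s7=1 s1=0 s5=1 s4=1 s2=0
  Δ1: clk:0→1
  Δ2: s1:0→1, s5:1→0
  Δ3: s3:1→0, s0:0→1, s4:1→0
  Δ4: s0:1→0, s7:1→0
  Δ5: s3:0→1
  Δ6: s0:0→1
  (6Δ to stable)
t=3 Δ0: s6=1 s3=1 s0=1 clk=1 s7=0 s1=1 s5=0 s4=0 s2=0
  Δ1: clk:1→0
  (1Δ to stable)
t=4 Δ0: s6=1 s3=1 s0=1 clk=0 s7=0 s1=1 s5=0 s4=0 s2=0
  Δ1: clk:0→1
  Δ2: s1:1→0, s5:0→1
  Δ3: s3:1→0, s0:1→0, s7:0→1, s4:0→1
  Δ4: s3:0→1
  (4Δ to stable)
t=5 Δ0: s6=1 s3=1 s0=0 clk=1 s7=1 s1=0 s5=1 s4=1 s2=0
  Δ1: clk:1→0
  (1Δ to stable)
t=6 Δ0: s6=1 s3=1 s0=0 clk=0 s7=1 s1=0 s5=1 s4=1 s2=0
  Δ1: clk:0→1
  Δ2: s1:0→1, s5:1→0
  Δ3: s3:1→0, s0:0→1, s4:1→0
  Δ4: s0:1→0, s7:1→0
  Δ5: s3:0→1
  Δ6: s0:0→1
  (6Δ to stable)
t=7 Δ0: s6=1 s3=1 s0=1 clk=1 s7=0 s1=1 s5=0 s4=0 s2=0
  Δ1: clk:1→0
  (1Δ to stable)
t=8 Δ0: s6=1 s3=1 s0=1 clk=0 s7=0 s1=1 s5=0 s4=0 s2=0
  Δ1: clk:0→1
  Δ2: s1:1→0, s5:0→1
  Δ3: s3:1→0, s0:1→0, s7:0→1, s4:0→1
  Δ4: s3:0→1
  (4Δ to stable)
t=9 Δ0: s6=1 s3=1 s0=0 clk=1 s7=1 s1=0 s5=1 s4=1 s2=0
  Δ1: clk:1→0
  (1Δ to stable)
t=10 Δ0: s6=1 s3=1 s0=0 clk=0 s7=1 s1=0 s5=1 s4=1 s2=0
  Δ1: clk:0→1
  Δ2: s1:0→1, s5:1→0
  Δ3: s3:1→0, s0:0→1, s4:1→0
  Δ4: s0:1→0, s7:1→0
  Δ5: s3:0→1
  Δ6: s0:0→1
  (6Δ to stable)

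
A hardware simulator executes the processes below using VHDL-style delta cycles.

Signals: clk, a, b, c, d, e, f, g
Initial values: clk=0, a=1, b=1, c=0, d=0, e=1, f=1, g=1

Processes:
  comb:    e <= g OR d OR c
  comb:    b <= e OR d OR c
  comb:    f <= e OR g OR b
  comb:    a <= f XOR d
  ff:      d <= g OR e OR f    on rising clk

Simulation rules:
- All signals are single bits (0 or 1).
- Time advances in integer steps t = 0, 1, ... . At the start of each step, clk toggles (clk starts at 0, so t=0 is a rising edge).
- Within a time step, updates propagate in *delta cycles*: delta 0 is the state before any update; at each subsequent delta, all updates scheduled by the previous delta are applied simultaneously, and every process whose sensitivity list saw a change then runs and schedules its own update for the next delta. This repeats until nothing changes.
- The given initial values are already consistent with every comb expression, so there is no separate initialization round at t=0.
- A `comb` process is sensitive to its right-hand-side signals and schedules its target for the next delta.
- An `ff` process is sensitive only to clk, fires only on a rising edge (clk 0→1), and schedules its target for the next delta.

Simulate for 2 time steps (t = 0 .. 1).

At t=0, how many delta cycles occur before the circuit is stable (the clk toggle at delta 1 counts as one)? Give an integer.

[bits: c,b,clk,g,a,d,f,e]
t=0: Δ0=01011011 Δ1=01111011 Δ2=01111111 Δ3=01110111 | 3Δ
t=1: Δ0=01110111 Δ1=01010111 | 1Δ

3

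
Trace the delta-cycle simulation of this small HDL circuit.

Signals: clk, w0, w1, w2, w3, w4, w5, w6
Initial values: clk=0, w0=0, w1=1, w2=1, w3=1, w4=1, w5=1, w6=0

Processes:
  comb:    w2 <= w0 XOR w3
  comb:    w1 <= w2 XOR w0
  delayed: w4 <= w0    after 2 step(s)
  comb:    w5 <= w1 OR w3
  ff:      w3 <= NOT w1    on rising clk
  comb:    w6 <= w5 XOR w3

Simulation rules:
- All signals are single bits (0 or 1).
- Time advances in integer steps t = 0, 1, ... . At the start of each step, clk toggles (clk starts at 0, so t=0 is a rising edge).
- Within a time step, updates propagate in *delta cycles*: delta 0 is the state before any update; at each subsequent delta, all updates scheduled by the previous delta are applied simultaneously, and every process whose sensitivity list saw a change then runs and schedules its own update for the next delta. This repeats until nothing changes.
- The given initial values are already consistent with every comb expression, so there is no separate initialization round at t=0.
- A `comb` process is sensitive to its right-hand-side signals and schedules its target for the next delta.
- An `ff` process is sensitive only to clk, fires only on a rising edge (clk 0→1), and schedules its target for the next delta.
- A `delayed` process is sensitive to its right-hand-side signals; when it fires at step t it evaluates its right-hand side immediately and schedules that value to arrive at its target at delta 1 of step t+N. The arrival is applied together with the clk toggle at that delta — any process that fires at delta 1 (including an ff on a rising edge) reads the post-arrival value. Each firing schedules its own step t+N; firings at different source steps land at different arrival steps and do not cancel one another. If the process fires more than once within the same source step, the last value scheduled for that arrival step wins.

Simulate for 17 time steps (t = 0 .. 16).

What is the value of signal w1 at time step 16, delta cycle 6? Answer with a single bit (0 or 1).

[bits: clk,w6,w2,w4,w1,w3,w5,w0]
t=0: Δ0=00111110 Δ1=10111110 Δ2=10111010 Δ3=11011010 Δ4=11010010 Δ5=11010000 Δ6=10010000 | 6Δ
t=1: Δ0=10010000 Δ1=00010000 | 1Δ
t=2: Δ0=00010000 Δ1=10010000 Δ2=10010100 Δ3=11110110 Δ4=10111110 | 4Δ
t=3: Δ0=10111110 Δ1=00111110 | 1Δ
t=4: Δ0=00111110 Δ1=10111110 Δ2=10111010 Δ3=11011010 Δ4=11010010 Δ5=11010000 Δ6=10010000 | 6Δ
t=5: Δ0=10010000 Δ1=00010000 | 1Δ
t=6: Δ0=00010000 Δ1=10010000 Δ2=10010100 Δ3=11110110 Δ4=10111110 | 4Δ
t=7: Δ0=10111110 Δ1=00111110 | 1Δ
t=8: Δ0=00111110 Δ1=10111110 Δ2=10111010 Δ3=11011010 Δ4=11010010 Δ5=11010000 Δ6=10010000 | 6Δ
t=9: Δ0=10010000 Δ1=00010000 | 1Δ
t=10: Δ0=00010000 Δ1=10010000 Δ2=10010100 Δ3=11110110 Δ4=10111110 | 4Δ
t=11: Δ0=10111110 Δ1=00111110 | 1Δ
t=12: Δ0=00111110 Δ1=10111110 Δ2=10111010 Δ3=11011010 Δ4=11010010 Δ5=11010000 Δ6=10010000 | 6Δ
t=13: Δ0=10010000 Δ1=00010000 | 1Δ
t=14: Δ0=00010000 Δ1=10010000 Δ2=10010100 Δ3=11110110 Δ4=10111110 | 4Δ
t=15: Δ0=10111110 Δ1=00111110 | 1Δ
t=16: Δ0=00111110 Δ1=10111110 Δ2=10111010 Δ3=11011010 Δ4=11010010 Δ5=11010000 Δ6=10010000 | 6Δ

0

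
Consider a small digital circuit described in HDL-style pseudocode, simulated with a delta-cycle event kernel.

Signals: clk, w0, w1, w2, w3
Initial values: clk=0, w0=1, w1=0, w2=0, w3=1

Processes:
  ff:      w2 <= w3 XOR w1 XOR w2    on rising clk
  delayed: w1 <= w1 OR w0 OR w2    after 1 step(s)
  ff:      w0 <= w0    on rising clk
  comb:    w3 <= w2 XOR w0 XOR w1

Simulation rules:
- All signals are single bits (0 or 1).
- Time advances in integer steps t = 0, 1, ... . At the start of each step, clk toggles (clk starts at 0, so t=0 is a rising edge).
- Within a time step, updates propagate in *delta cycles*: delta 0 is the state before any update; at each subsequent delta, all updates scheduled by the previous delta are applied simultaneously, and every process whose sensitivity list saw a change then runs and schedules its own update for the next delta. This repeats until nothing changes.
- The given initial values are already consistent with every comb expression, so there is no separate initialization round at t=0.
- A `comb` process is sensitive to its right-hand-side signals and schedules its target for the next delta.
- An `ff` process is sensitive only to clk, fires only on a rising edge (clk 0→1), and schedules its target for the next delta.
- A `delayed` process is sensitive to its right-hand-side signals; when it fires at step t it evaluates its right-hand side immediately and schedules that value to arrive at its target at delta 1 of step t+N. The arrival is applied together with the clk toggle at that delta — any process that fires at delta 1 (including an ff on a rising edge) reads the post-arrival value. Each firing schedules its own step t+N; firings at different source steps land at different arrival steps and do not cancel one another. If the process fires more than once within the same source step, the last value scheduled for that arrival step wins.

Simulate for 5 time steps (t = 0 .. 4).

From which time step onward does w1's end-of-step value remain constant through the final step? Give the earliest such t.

t0.Δ0 clk=0 w3=1 w1=0 w0=1 w2=0
t0.Δ1 clk=1 w3=1 w1=0 w0=1 w2=0
t0.Δ2 clk=1 w3=1 w1=0 w0=1 w2=1
t0.Δ3 clk=1 w3=0 w1=0 w0=1 w2=1
t1.Δ0 clk=1 w3=0 w1=0 w0=1 w2=1
t1.Δ1 clk=0 w3=0 w1=1 w0=1 w2=1
t1.Δ2 clk=0 w3=1 w1=1 w0=1 w2=1
t2.Δ0 clk=0 w3=1 w1=1 w0=1 w2=1
t2.Δ1 clk=1 w3=1 w1=1 w0=1 w2=1
t3.Δ0 clk=1 w3=1 w1=1 w0=1 w2=1
t3.Δ1 clk=0 w3=1 w1=1 w0=1 w2=1
t4.Δ0 clk=0 w3=1 w1=1 w0=1 w2=1
t4.Δ1 clk=1 w3=1 w1=1 w0=1 w2=1

1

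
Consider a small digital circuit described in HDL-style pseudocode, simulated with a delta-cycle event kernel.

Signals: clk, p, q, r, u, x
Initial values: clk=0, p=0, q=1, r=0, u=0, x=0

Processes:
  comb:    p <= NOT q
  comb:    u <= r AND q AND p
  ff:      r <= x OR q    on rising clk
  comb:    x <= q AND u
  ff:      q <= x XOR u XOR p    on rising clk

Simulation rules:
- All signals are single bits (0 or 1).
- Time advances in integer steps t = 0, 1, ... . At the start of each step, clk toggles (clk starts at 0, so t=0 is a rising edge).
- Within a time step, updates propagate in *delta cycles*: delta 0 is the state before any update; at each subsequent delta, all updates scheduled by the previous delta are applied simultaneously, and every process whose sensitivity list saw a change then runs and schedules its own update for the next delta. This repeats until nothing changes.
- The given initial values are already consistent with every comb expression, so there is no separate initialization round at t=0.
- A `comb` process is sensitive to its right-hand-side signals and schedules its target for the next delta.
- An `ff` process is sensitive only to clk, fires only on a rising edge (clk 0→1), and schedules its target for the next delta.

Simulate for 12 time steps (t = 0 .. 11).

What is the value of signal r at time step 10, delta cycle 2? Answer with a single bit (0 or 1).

[bits: clk,x,q,u,r,p]
t=0: Δ0=001000 Δ1=101000 Δ2=100010 Δ3=100011 | 3Δ
t=1: Δ0=100011 Δ1=000011 | 1Δ
t=2: Δ0=000011 Δ1=100011 Δ2=101001 Δ3=101000 | 3Δ
t=3: Δ0=101000 Δ1=001000 | 1Δ
t=4: Δ0=001000 Δ1=101000 Δ2=100010 Δ3=100011 | 3Δ
t=5: Δ0=100011 Δ1=000011 | 1Δ
t=6: Δ0=000011 Δ1=100011 Δ2=101001 Δ3=101000 | 3Δ
t=7: Δ0=101000 Δ1=001000 | 1Δ
t=8: Δ0=001000 Δ1=101000 Δ2=100010 Δ3=100011 | 3Δ
t=9: Δ0=100011 Δ1=000011 | 1Δ
t=10: Δ0=000011 Δ1=100011 Δ2=101001 Δ3=101000 | 3Δ
t=11: Δ0=101000 Δ1=001000 | 1Δ

0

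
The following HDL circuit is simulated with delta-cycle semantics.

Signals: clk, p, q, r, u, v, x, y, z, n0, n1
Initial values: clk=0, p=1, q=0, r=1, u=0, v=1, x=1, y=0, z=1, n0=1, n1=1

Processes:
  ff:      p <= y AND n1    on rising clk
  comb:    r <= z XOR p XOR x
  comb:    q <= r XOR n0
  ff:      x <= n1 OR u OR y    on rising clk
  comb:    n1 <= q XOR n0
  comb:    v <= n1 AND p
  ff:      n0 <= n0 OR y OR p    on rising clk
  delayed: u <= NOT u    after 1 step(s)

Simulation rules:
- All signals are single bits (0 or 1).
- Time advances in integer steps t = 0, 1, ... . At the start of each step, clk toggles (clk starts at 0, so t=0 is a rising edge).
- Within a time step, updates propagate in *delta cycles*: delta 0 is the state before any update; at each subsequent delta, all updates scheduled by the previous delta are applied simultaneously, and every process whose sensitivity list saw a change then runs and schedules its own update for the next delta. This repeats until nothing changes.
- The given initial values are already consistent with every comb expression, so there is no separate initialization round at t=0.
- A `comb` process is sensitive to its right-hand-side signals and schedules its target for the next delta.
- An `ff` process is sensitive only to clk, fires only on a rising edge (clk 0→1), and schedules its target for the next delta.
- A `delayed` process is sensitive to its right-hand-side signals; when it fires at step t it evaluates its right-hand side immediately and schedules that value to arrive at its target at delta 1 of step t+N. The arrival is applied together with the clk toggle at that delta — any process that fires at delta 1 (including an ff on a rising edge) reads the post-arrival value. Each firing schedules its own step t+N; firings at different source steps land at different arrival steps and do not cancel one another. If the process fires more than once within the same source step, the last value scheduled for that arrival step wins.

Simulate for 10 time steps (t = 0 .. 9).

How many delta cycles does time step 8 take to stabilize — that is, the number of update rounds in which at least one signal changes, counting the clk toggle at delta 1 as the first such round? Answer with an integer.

5

[bits: y,clk,r,v,u,n1,n0,x,q,p,z]
t=0: Δ0=00110111011 Δ1=01110111011 Δ2=01110111001 Δ3=01000111001 Δ4=01000111101 Δ5=01000011101 | 5Δ
t=1: Δ0=01000011101 Δ1=00000011101 | 1Δ
t=2: Δ0=00000011101 Δ1=01000011101 Δ2=01000010101 Δ3=01100010101 Δ4=01100010001 Δ5=01100110001 | 5Δ
t=3: Δ0=01100110001 Δ1=00100110001 | 1Δ
t=4: Δ0=00100110001 Δ1=01100110001 Δ2=01100111001 Δ3=01000111001 Δ4=01000111101 Δ5=01000011101 | 5Δ
t=5: Δ0=01000011101 Δ1=00000011101 | 1Δ
t=6: Δ0=00000011101 Δ1=01000011101 Δ2=01000010101 Δ3=01100010101 Δ4=01100010001 Δ5=01100110001 | 5Δ
t=7: Δ0=01100110001 Δ1=00100110001 | 1Δ
t=8: Δ0=00100110001 Δ1=01100110001 Δ2=01100111001 Δ3=01000111001 Δ4=01000111101 Δ5=01000011101 | 5Δ
t=9: Δ0=01000011101 Δ1=00000011101 | 1Δ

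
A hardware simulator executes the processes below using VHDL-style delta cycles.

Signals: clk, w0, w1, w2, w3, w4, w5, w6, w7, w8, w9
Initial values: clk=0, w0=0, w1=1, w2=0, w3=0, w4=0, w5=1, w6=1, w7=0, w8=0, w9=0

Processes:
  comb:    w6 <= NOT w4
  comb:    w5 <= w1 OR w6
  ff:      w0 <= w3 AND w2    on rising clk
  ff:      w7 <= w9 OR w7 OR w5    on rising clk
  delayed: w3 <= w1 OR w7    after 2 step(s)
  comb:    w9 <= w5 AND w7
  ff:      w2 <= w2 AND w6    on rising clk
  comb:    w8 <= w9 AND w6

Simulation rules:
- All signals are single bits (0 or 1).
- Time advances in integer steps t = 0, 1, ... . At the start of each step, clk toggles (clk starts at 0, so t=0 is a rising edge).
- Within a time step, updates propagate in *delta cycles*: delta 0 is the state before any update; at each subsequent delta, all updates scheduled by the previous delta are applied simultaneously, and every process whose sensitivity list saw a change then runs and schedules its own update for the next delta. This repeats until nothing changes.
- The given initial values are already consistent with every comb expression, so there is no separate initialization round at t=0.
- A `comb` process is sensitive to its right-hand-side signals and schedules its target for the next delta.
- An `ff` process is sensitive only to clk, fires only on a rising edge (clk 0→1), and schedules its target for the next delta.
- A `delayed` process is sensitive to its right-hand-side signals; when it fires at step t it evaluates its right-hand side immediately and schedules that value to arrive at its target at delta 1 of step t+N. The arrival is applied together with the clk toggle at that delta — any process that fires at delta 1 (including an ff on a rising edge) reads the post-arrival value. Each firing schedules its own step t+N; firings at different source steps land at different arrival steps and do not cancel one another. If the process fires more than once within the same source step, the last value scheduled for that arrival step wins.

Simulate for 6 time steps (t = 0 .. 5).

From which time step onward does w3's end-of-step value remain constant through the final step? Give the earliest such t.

t0.Δ0 clk=0 w6=1 w3=0 w5=1 w9=0 w1=1 w4=0 w7=0 w2=0 w0=0 w8=0
t0.Δ1 clk=1 w6=1 w3=0 w5=1 w9=0 w1=1 w4=0 w7=0 w2=0 w0=0 w8=0
t0.Δ2 clk=1 w6=1 w3=0 w5=1 w9=0 w1=1 w4=0 w7=1 w2=0 w0=0 w8=0
t0.Δ3 clk=1 w6=1 w3=0 w5=1 w9=1 w1=1 w4=0 w7=1 w2=0 w0=0 w8=0
t0.Δ4 clk=1 w6=1 w3=0 w5=1 w9=1 w1=1 w4=0 w7=1 w2=0 w0=0 w8=1
t1.Δ0 clk=1 w6=1 w3=0 w5=1 w9=1 w1=1 w4=0 w7=1 w2=0 w0=0 w8=1
t1.Δ1 clk=0 w6=1 w3=0 w5=1 w9=1 w1=1 w4=0 w7=1 w2=0 w0=0 w8=1
t2.Δ0 clk=0 w6=1 w3=0 w5=1 w9=1 w1=1 w4=0 w7=1 w2=0 w0=0 w8=1
t2.Δ1 clk=1 w6=1 w3=1 w5=1 w9=1 w1=1 w4=0 w7=1 w2=0 w0=0 w8=1
t3.Δ0 clk=1 w6=1 w3=1 w5=1 w9=1 w1=1 w4=0 w7=1 w2=0 w0=0 w8=1
t3.Δ1 clk=0 w6=1 w3=1 w5=1 w9=1 w1=1 w4=0 w7=1 w2=0 w0=0 w8=1
t4.Δ0 clk=0 w6=1 w3=1 w5=1 w9=1 w1=1 w4=0 w7=1 w2=0 w0=0 w8=1
t4.Δ1 clk=1 w6=1 w3=1 w5=1 w9=1 w1=1 w4=0 w7=1 w2=0 w0=0 w8=1
t5.Δ0 clk=1 w6=1 w3=1 w5=1 w9=1 w1=1 w4=0 w7=1 w2=0 w0=0 w8=1
t5.Δ1 clk=0 w6=1 w3=1 w5=1 w9=1 w1=1 w4=0 w7=1 w2=0 w0=0 w8=1

2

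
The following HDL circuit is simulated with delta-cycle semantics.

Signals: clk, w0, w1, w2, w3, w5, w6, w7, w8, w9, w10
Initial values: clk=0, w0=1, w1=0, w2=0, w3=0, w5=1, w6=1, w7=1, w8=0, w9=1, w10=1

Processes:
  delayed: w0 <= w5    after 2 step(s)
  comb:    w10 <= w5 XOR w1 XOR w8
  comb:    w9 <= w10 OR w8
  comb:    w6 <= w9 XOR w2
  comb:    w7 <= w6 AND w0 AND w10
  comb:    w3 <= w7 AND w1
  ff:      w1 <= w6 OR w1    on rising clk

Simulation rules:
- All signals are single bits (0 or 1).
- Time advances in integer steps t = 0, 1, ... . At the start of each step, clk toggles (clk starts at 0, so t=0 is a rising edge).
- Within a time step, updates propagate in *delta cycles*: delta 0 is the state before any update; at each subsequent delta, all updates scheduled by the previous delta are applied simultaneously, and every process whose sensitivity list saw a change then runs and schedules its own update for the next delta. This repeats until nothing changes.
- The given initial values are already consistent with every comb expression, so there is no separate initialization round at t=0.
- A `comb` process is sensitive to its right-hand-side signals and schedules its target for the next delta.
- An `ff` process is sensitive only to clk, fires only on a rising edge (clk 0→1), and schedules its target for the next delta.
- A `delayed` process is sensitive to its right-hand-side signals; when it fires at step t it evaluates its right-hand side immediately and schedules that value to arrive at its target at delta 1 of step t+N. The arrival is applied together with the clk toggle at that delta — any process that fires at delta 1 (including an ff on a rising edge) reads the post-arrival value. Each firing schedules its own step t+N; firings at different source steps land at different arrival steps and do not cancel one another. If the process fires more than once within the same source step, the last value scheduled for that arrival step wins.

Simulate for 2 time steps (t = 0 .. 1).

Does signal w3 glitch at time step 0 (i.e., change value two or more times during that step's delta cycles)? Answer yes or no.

t0.Δ0 w0=1 clk=0 w7=1 w2=0 w5=1 w10=1 w1=0 w3=0 w8=0 w6=1 w9=1
t0.Δ1 w0=1 clk=1 w7=1 w2=0 w5=1 w10=1 w1=0 w3=0 w8=0 w6=1 w9=1
t0.Δ2 w0=1 clk=1 w7=1 w2=0 w5=1 w10=1 w1=1 w3=0 w8=0 w6=1 w9=1
t0.Δ3 w0=1 clk=1 w7=1 w2=0 w5=1 w10=0 w1=1 w3=1 w8=0 w6=1 w9=1
t0.Δ4 w0=1 clk=1 w7=0 w2=0 w5=1 w10=0 w1=1 w3=1 w8=0 w6=1 w9=0
t0.Δ5 w0=1 clk=1 w7=0 w2=0 w5=1 w10=0 w1=1 w3=0 w8=0 w6=0 w9=0
t1.Δ0 w0=1 clk=1 w7=0 w2=0 w5=1 w10=0 w1=1 w3=0 w8=0 w6=0 w9=0
t1.Δ1 w0=1 clk=0 w7=0 w2=0 w5=1 w10=0 w1=1 w3=0 w8=0 w6=0 w9=0

yes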